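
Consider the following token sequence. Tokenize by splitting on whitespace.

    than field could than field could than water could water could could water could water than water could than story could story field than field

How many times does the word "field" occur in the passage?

Scanning the 25 tokens for "field":
  position 2: field
  position 5: field
  position 23: field
  position 25: field

4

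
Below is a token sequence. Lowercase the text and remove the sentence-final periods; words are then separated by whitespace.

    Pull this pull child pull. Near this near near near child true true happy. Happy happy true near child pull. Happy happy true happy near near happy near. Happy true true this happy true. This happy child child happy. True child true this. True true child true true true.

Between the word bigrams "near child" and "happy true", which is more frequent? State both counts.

"happy true" (5 vs 2)

"near child": 2 occurrences
"happy true": 5 occurrences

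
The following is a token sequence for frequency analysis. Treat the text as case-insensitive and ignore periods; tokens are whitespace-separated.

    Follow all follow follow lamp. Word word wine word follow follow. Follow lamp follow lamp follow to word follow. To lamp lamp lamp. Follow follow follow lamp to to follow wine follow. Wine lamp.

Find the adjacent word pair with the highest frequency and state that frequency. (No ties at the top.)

Bigram frequencies (highest first):
  follow follow: 5
  follow lamp: 4
  lamp follow: 3
  word follow: 2
  follow to: 2
  lamp lamp: 2
  … (14 more, each ≤ 2)

"follow follow", 5 times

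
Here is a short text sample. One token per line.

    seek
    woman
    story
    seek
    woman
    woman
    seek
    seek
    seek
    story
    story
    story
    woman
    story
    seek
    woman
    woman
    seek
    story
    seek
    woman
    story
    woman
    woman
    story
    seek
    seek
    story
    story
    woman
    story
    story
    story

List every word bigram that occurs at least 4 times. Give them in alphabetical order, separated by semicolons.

Bigram counts meeting the condition (at least 4 times):
  seek woman: 4
  story seek: 4
  story story: 5
  woman story: 5

seek woman; story seek; story story; woman story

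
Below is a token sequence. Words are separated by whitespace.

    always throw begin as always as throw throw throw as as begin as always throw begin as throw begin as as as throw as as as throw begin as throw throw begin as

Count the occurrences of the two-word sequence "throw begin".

5

Scanning the 32 overlapping bigram windows for "throw begin":
  position 2–3: throw begin
  position 15–16: throw begin
  position 18–19: throw begin
  position 27–28: throw begin
  position 31–32: throw begin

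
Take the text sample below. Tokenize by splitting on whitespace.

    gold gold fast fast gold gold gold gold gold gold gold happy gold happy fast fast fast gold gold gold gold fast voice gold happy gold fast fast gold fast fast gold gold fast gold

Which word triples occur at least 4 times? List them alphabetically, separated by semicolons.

Trigram counts meeting the condition (at least 4 times):
  fast fast gold: 4
  gold gold gold: 7

fast fast gold; gold gold gold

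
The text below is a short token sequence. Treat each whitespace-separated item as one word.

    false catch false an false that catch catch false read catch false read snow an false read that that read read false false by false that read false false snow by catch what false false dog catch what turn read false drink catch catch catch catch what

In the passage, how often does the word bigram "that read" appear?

Scanning the 46 overlapping bigram windows for "that read":
  position 19–20: that read
  position 26–27: that read

2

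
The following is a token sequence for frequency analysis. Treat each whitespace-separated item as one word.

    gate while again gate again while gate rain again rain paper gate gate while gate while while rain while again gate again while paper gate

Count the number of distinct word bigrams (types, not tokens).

16

25 tokens → 24 bigram windows in total.
Repeated bigrams (each contributes count−1 duplicates):
  gate while: 3
  again gate: 2
  again while: 2
  gate again: 2
  paper gate: 2
  while again: 2
  while gate: 2
8 duplicate windows → 24 − 8 = 16 distinct.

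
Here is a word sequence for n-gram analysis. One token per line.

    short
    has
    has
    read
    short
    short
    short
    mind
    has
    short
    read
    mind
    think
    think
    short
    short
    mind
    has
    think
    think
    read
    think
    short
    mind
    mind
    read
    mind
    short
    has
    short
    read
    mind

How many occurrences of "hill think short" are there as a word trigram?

0

Scanning the 30 overlapping trigram windows for "hill think short":
  (none found)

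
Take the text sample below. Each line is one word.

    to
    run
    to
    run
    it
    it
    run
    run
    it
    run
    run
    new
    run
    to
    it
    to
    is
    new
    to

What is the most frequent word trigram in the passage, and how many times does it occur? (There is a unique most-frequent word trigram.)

Trigram frequencies (highest first):
  it run run: 2
  to run to: 1
  run to run: 1
  to run it: 1
  run it it: 1
  it it run: 1
  … (10 more, each ≤ 1)

"it run run", 2 times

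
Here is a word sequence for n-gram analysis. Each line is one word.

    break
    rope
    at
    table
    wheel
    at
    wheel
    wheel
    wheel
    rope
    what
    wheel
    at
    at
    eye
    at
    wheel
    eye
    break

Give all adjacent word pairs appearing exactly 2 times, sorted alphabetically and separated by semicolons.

Bigram counts meeting the condition (exactly 2 times):
  at wheel: 2
  wheel at: 2
  wheel wheel: 2

at wheel; wheel at; wheel wheel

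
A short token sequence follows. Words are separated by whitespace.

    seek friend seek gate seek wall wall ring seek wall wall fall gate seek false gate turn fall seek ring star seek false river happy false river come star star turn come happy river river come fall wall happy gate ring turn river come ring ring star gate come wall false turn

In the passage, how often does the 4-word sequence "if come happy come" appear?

0

Scanning the 49 overlapping 4-gram windows for "if come happy come":
  (none found)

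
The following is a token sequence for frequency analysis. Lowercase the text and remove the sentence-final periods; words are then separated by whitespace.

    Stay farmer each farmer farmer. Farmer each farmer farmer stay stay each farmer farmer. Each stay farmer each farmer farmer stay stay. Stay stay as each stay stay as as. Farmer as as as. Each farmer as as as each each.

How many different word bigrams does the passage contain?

14

41 tokens → 40 bigram windows in total.
Repeated bigrams (each contributes count−1 duplicates):
  as as: 5
  each farmer: 5
  farmer farmer: 5
  stay stay: 5
  farmer each: 4
  as each: 3
  each stay: 2
  farmer as: 2
  … (3 more repeated)
26 duplicate windows → 40 − 26 = 14 distinct.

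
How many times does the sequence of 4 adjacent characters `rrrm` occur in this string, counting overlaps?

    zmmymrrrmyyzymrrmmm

Sliding a length-4 window over the 19 characters (16 positions):
  position 6–9: rrrm

1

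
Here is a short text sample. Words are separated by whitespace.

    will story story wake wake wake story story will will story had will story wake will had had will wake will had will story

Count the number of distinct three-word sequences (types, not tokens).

24 tokens → 22 trigram windows in total.
Repeated trigrams (each contributes count−1 duplicates):
  had will story: 2
  wake will had: 2
2 duplicate windows → 22 − 2 = 20 distinct.

20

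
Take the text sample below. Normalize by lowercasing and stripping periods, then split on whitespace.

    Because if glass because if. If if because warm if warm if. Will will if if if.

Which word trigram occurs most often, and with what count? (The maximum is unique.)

"if if if", 2 times

Trigram frequencies (highest first):
  if if if: 2
  because if glass: 1
  if glass because: 1
  glass because if: 1
  because if if: 1
  if if because: 1
  … (8 more, each ≤ 1)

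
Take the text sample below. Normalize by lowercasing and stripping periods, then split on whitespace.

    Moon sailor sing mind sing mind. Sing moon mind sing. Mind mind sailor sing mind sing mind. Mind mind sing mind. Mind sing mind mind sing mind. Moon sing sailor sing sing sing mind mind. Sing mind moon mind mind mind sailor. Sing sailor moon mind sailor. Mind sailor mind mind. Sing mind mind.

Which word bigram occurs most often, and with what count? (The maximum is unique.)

"sing mind", 11 times

Bigram frequencies (highest first):
  sing mind: 11
  mind mind: 10
  mind sing: 9
  sailor sing: 4
  mind sailor: 4
  moon mind: 3
  … (8 more, each ≤ 2)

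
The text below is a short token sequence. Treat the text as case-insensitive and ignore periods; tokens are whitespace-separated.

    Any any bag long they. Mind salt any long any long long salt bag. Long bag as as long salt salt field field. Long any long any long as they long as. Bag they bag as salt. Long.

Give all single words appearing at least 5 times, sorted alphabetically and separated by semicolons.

any; as; bag; long; salt

Unigram counts meeting the condition (at least 5 times):
  any: 6
  as: 5
  bag: 5
  long: 11
  salt: 5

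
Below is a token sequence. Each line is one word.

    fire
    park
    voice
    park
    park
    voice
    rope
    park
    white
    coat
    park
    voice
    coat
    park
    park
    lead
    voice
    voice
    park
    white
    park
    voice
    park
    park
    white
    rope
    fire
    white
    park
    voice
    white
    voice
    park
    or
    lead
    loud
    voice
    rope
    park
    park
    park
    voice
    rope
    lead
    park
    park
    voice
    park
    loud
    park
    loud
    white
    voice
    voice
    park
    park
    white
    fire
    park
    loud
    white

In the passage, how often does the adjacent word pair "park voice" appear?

7

Scanning the 60 overlapping bigram windows for "park voice":
  position 2–3: park voice
  position 5–6: park voice
  position 11–12: park voice
  position 21–22: park voice
  position 29–30: park voice
  position 41–42: park voice
  position 46–47: park voice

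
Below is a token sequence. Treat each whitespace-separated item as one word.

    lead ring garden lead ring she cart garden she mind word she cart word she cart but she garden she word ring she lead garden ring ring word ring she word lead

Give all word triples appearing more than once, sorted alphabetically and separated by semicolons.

word ring she; word she cart

Trigram counts meeting the condition (more than once):
  word ring she: 2
  word she cart: 2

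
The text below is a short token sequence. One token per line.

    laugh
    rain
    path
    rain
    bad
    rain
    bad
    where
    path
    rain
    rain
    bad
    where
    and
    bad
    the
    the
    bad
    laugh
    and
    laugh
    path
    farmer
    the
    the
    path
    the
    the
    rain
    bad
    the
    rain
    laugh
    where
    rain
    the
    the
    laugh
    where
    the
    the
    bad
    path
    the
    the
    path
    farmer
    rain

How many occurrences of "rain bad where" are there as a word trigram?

Scanning the 46 overlapping trigram windows for "rain bad where":
  position 6–8: rain bad where
  position 11–13: rain bad where

2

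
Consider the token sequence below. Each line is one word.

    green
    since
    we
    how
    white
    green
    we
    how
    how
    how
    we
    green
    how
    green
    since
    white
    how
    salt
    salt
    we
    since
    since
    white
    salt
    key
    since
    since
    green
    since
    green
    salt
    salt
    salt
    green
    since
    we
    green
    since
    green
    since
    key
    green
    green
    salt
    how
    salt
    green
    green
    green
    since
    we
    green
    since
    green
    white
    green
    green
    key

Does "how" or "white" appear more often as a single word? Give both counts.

"how": 7 occurrences
"white": 4 occurrences

"how" (7 vs 4)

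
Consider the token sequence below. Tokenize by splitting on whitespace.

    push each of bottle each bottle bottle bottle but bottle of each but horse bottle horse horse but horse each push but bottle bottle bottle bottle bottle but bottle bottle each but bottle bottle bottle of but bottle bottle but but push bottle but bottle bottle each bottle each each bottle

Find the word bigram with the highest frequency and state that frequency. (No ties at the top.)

"bottle bottle", 11 times

Bigram frequencies (highest first):
  bottle bottle: 11
  but bottle: 6
  bottle each: 4
  bottle but: 4
  each bottle: 3
  bottle of: 2
  … (18 more, each ≤ 2)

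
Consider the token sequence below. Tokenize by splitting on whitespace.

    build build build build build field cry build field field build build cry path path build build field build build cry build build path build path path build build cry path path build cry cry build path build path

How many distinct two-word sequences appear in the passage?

12

39 tokens → 38 bigram windows in total.
Repeated bigrams (each contributes count−1 duplicates):
  build build: 9
  path build: 5
  build cry: 4
  build path: 4
  build field: 3
  cry build: 3
  path path: 3
  cry path: 2
  … (1 more repeated)
26 duplicate windows → 38 − 26 = 12 distinct.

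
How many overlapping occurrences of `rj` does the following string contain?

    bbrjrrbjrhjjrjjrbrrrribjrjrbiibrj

4

Sliding a length-2 window over the 33 characters (32 positions):
  position 3–4: rj
  position 13–14: rj
  position 25–26: rj
  position 32–33: rj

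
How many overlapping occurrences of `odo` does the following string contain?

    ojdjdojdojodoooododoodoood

Sliding a length-3 window over the 26 characters (24 positions):
  position 11–13: odo
  position 16–18: odo
  position 18–20: odo
  position 21–23: odo

4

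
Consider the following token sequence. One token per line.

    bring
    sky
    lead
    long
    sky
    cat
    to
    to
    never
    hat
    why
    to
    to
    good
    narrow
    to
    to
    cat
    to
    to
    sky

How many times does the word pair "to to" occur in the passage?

Scanning the 20 overlapping bigram windows for "to to":
  position 7–8: to to
  position 12–13: to to
  position 16–17: to to
  position 19–20: to to

4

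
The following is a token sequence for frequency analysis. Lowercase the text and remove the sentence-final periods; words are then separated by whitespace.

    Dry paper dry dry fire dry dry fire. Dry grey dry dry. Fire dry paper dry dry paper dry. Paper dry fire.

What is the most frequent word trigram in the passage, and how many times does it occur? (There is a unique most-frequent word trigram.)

Trigram frequencies (highest first):
  dry paper dry: 4
  dry dry fire: 3
  dry fire dry: 3
  paper dry dry: 2
  fire dry dry: 1
  fire dry grey: 1
  … (6 more, each ≤ 1)

"dry paper dry", 4 times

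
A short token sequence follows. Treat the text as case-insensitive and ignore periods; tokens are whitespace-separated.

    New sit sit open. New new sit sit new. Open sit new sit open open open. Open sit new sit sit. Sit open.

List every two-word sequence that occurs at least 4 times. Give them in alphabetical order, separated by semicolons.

new sit; sit sit

Bigram counts meeting the condition (at least 4 times):
  new sit: 4
  sit sit: 4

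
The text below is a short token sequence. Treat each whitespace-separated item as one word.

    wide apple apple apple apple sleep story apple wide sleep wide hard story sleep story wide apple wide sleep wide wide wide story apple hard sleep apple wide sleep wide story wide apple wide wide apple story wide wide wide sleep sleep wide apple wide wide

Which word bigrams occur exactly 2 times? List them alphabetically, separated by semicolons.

Bigram counts meeting the condition (exactly 2 times):
  sleep story: 2
  story apple: 2
  wide story: 2

sleep story; story apple; wide story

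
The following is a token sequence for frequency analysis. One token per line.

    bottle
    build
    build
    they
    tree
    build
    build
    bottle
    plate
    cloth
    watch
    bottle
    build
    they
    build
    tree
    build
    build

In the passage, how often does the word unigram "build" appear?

Scanning the 18 tokens for "build":
  position 2: build
  position 3: build
  position 6: build
  position 7: build
  position 13: build
  position 15: build
  position 17: build
  position 18: build

8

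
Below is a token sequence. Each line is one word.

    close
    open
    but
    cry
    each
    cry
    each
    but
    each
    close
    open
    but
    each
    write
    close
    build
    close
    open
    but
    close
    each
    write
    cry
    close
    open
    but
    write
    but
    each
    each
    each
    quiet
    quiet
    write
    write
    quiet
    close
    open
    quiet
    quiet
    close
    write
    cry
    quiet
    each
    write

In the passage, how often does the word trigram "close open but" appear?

Scanning the 44 overlapping trigram windows for "close open but":
  position 1–3: close open but
  position 10–12: close open but
  position 17–19: close open but
  position 24–26: close open but

4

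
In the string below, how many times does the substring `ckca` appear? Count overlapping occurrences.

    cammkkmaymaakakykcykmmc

0

Sliding a length-4 window over the 23 characters (20 positions):
  (no match at any position)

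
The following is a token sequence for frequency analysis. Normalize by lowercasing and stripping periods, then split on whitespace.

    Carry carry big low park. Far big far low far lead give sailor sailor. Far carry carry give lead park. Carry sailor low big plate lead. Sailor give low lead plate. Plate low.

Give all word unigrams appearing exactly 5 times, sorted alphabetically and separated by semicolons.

carry; low

Unigram counts meeting the condition (exactly 5 times):
  carry: 5
  low: 5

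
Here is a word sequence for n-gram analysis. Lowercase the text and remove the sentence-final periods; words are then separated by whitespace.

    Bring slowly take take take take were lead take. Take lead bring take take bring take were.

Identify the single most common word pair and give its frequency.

Bigram frequencies (highest first):
  take take: 5
  take were: 2
  bring take: 2
  bring slowly: 1
  slowly take: 1
  were lead: 1
  … (4 more, each ≤ 1)

"take take", 5 times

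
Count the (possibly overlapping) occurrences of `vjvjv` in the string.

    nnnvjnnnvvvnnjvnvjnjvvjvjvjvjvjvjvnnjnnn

5

Sliding a length-5 window over the 40 characters (36 positions):
  position 22–26: vjvjv
  position 24–28: vjvjv
  position 26–30: vjvjv
  position 28–32: vjvjv
  position 30–34: vjvjv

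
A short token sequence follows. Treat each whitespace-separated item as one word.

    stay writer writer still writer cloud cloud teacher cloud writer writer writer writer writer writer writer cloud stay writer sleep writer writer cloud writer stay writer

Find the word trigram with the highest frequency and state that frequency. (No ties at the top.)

"writer writer writer", 5 times

Trigram frequencies (highest first):
  writer writer writer: 5
  writer writer cloud: 2
  stay writer writer: 1
  writer writer still: 1
  writer still writer: 1
  still writer cloud: 1
  … (13 more, each ≤ 1)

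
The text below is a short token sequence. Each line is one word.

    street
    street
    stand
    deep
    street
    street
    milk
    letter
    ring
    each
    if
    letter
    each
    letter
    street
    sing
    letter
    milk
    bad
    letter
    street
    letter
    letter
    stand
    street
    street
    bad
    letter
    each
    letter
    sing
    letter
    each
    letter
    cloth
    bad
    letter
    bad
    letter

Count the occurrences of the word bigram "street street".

Scanning the 38 overlapping bigram windows for "street street":
  position 1–2: street street
  position 5–6: street street
  position 25–26: street street

3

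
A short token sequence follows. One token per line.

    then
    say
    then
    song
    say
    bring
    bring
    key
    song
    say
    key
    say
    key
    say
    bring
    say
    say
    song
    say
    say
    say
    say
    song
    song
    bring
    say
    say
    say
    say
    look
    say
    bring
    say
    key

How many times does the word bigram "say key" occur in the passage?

3

Scanning the 33 overlapping bigram windows for "say key":
  position 10–11: say key
  position 12–13: say key
  position 33–34: say key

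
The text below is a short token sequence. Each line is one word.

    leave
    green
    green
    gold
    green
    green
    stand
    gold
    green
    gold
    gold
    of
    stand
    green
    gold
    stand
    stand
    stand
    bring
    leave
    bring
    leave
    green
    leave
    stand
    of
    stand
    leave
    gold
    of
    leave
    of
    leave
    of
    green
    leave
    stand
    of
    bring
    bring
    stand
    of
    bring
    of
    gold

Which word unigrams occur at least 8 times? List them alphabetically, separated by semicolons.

green; leave; of; stand

Unigram counts meeting the condition (at least 8 times):
  green: 8
  leave: 8
  of: 8
  stand: 9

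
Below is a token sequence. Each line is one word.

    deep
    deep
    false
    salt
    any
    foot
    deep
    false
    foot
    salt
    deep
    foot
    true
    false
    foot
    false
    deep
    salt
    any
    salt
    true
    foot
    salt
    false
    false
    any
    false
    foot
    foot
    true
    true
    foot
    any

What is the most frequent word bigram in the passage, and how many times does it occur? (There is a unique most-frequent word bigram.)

"false foot", 3 times

Bigram frequencies (highest first):
  false foot: 3
  deep false: 2
  salt any: 2
  foot salt: 2
  foot true: 2
  true foot: 2
  … (19 more, each ≤ 1)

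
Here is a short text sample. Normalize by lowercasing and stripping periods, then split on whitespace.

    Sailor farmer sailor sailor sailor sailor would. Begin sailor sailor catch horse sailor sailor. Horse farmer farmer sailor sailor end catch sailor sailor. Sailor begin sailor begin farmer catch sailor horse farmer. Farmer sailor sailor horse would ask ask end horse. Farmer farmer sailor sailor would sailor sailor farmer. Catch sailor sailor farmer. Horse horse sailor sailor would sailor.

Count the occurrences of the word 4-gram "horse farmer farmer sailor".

3

Scanning the 56 overlapping 4-gram windows for "horse farmer farmer sailor":
  position 15–18: horse farmer farmer sailor
  position 31–34: horse farmer farmer sailor
  position 41–44: horse farmer farmer sailor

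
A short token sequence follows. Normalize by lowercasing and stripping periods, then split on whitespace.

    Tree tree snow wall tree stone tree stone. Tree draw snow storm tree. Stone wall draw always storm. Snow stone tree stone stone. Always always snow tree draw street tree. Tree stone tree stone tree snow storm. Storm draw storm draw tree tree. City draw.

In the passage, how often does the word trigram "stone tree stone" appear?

Scanning the 43 overlapping trigram windows for "stone tree stone":
  position 6–8: stone tree stone
  position 20–22: stone tree stone
  position 32–34: stone tree stone

3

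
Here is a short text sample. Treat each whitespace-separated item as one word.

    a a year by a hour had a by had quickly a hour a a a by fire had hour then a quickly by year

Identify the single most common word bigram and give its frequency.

Bigram frequencies (highest first):
  a a: 3
  a hour: 2
  a by: 2
  a year: 1
  year by: 1
  by a: 1
  … (14 more, each ≤ 1)

"a a", 3 times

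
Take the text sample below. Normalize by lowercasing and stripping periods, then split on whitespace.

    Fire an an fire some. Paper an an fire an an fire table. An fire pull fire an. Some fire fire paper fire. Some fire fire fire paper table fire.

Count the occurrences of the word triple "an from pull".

0

Scanning the 28 overlapping trigram windows for "an from pull":
  (none found)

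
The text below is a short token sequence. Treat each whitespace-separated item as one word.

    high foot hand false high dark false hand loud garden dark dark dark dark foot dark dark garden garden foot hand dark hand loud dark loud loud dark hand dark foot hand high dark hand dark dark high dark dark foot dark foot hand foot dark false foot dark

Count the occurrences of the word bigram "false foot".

Scanning the 48 overlapping bigram windows for "false foot":
  position 47–48: false foot

1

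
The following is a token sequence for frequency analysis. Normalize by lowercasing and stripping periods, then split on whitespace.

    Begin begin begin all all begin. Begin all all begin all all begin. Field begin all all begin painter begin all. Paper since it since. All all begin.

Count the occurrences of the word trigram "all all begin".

5

Scanning the 26 overlapping trigram windows for "all all begin":
  position 4–6: all all begin
  position 8–10: all all begin
  position 11–13: all all begin
  position 16–18: all all begin
  position 26–28: all all begin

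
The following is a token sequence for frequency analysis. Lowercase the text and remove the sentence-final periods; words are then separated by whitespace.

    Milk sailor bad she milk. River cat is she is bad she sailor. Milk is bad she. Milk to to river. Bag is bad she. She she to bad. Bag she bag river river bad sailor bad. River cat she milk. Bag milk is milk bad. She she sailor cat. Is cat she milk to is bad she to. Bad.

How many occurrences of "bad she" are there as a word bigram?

Scanning the 59 overlapping bigram windows for "bad she":
  position 3–4: bad she
  position 11–12: bad she
  position 16–17: bad she
  position 24–25: bad she
  position 46–47: bad she
  position 57–58: bad she

6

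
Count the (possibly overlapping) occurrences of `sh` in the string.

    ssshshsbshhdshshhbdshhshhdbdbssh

8

Sliding a length-2 window over the 32 characters (31 positions):
  position 3–4: sh
  position 5–6: sh
  position 9–10: sh
  position 13–14: sh
  position 15–16: sh
  position 20–21: sh
  position 23–24: sh
  position 31–32: sh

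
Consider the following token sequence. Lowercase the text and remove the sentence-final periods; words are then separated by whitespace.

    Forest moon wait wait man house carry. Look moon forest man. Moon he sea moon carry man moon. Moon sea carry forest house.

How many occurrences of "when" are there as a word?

0

Scanning the 23 tokens for "when":
  (none found)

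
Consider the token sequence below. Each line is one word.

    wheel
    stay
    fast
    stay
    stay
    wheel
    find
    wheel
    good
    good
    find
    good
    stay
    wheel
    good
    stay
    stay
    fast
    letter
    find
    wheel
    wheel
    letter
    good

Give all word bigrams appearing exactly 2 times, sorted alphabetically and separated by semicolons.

Bigram counts meeting the condition (exactly 2 times):
  find wheel: 2
  good stay: 2
  stay fast: 2
  stay stay: 2
  stay wheel: 2
  wheel good: 2

find wheel; good stay; stay fast; stay stay; stay wheel; wheel good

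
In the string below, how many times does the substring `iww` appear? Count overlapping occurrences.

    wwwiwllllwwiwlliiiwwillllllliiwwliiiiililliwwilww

3

Sliding a length-3 window over the 49 characters (47 positions):
  position 18–20: iww
  position 30–32: iww
  position 43–45: iww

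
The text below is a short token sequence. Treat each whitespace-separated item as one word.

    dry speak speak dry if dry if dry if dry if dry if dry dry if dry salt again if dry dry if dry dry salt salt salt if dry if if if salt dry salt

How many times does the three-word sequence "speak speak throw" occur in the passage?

Scanning the 34 overlapping trigram windows for "speak speak throw":
  (none found)

0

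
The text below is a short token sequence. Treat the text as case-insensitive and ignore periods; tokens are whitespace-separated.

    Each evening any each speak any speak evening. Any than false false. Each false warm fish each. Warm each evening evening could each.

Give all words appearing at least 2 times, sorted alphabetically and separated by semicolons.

any; each; evening; false; speak; warm

Unigram counts meeting the condition (at least 2 times):
  any: 3
  each: 6
  evening: 4
  false: 3
  speak: 2
  warm: 2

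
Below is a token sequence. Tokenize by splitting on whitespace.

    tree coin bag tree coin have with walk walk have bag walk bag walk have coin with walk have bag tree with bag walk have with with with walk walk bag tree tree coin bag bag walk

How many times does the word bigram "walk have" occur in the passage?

4

Scanning the 36 overlapping bigram windows for "walk have":
  position 9–10: walk have
  position 14–15: walk have
  position 18–19: walk have
  position 24–25: walk have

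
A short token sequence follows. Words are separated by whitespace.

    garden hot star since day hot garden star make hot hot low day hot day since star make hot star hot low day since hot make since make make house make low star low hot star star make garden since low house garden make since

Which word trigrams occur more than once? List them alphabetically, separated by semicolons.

hot low day; star make hot

Trigram counts meeting the condition (more than once):
  hot low day: 2
  star make hot: 2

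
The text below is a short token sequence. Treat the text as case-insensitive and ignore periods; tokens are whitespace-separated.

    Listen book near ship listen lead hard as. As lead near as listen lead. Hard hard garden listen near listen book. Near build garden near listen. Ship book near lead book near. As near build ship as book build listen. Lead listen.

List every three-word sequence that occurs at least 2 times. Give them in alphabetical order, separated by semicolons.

Trigram counts meeting the condition (at least 2 times):
  listen book near: 2
  listen lead hard: 2

listen book near; listen lead hard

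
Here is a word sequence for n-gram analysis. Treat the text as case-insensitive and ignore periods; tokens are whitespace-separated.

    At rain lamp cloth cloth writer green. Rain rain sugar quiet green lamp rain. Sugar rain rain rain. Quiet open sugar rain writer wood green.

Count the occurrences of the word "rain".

8

Scanning the 25 tokens for "rain":
  position 2: rain
  position 8: rain
  position 9: rain
  position 14: rain
  position 16: rain
  position 17: rain
  position 18: rain
  position 22: rain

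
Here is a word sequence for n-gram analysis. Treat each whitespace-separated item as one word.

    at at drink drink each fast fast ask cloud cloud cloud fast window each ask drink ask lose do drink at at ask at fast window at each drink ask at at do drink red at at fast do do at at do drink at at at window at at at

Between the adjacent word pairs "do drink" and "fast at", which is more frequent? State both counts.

"do drink": 3 occurrences
"fast at": 0 occurrences

"do drink" (3 vs 0)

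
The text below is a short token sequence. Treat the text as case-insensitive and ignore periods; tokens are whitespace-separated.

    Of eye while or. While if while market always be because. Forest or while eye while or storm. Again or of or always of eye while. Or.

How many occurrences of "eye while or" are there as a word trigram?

Scanning the 25 overlapping trigram windows for "eye while or":
  position 2–4: eye while or
  position 15–17: eye while or
  position 25–27: eye while or

3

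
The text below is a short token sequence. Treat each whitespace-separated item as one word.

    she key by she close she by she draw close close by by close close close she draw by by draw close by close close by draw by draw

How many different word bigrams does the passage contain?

14

29 tokens → 28 bigram windows in total.
Repeated bigrams (each contributes count−1 duplicates):
  close close: 4
  by draw: 3
  close by: 3
  by by: 2
  by close: 2
  by she: 2
  close she: 2
  draw by: 2
  … (2 more repeated)
14 duplicate windows → 28 − 14 = 14 distinct.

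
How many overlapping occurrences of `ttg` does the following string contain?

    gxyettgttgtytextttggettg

Sliding a length-3 window over the 24 characters (22 positions):
  position 5–7: ttg
  position 8–10: ttg
  position 17–19: ttg
  position 22–24: ttg

4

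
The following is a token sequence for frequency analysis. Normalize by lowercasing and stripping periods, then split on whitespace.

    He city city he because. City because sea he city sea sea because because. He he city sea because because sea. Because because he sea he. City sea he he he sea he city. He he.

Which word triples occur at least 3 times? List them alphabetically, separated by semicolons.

Trigram counts meeting the condition (at least 3 times):
  he city sea: 3
  sea because because: 3
  sea he city: 3

he city sea; sea because because; sea he city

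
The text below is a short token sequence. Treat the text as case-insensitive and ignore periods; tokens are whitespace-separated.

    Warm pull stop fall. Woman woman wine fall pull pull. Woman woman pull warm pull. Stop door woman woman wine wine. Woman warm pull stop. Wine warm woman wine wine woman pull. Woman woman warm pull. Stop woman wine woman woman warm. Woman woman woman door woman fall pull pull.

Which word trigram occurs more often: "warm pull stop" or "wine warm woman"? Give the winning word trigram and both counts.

"warm pull stop" (4 vs 1)

"warm pull stop": 4 occurrences
"wine warm woman": 1 occurrence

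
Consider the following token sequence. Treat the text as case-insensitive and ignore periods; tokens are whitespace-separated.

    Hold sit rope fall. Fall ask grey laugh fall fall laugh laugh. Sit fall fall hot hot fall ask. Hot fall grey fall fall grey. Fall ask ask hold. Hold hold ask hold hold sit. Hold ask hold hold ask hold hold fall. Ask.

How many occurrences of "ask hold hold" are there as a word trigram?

4

Scanning the 42 overlapping trigram windows for "ask hold hold":
  position 28–30: ask hold hold
  position 32–34: ask hold hold
  position 37–39: ask hold hold
  position 40–42: ask hold hold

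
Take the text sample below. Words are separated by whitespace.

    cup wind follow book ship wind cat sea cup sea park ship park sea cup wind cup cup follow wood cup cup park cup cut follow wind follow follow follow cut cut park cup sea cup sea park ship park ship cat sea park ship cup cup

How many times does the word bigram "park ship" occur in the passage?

4

Scanning the 46 overlapping bigram windows for "park ship":
  position 11–12: park ship
  position 38–39: park ship
  position 40–41: park ship
  position 44–45: park ship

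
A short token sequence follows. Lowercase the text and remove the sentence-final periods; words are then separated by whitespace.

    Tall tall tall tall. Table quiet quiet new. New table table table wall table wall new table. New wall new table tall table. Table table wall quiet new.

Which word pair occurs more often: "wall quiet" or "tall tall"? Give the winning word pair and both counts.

"tall tall" (3 vs 1)

"wall quiet": 1 occurrence
"tall tall": 3 occurrences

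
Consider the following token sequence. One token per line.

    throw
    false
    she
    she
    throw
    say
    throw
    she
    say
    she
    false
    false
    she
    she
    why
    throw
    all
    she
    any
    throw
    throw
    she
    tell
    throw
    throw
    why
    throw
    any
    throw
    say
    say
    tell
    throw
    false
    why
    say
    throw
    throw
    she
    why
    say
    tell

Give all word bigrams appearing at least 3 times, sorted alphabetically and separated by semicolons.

throw she; throw throw

Bigram counts meeting the condition (at least 3 times):
  throw she: 3
  throw throw: 3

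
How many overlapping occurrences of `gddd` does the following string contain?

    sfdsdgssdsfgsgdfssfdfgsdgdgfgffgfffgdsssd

0

Sliding a length-4 window over the 41 characters (38 positions):
  (no match at any position)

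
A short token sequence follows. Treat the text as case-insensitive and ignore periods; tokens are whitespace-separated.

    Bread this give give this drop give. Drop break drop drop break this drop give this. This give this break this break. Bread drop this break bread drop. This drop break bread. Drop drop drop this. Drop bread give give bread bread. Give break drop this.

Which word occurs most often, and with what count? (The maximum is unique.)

Unigram frequencies (highest first):
  drop: 13
  this: 11
  give: 8
  bread: 7
  break: 7

"drop", 13 times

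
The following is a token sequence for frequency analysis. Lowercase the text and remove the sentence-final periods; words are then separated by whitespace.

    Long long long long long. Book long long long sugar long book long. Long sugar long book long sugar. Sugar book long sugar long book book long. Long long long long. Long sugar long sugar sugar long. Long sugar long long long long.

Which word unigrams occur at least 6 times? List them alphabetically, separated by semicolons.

book; long; sugar

Unigram counts meeting the condition (at least 6 times):
  book: 6
  long: 28
  sugar: 9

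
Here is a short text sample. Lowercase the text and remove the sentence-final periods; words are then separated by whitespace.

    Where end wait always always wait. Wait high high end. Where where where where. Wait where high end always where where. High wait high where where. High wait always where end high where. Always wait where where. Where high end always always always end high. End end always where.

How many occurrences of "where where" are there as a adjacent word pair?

Scanning the 48 overlapping bigram windows for "where where":
  position 11–12: where where
  position 12–13: where where
  position 13–14: where where
  position 20–21: where where
  position 25–26: where where
  position 36–37: where where
  position 37–38: where where

7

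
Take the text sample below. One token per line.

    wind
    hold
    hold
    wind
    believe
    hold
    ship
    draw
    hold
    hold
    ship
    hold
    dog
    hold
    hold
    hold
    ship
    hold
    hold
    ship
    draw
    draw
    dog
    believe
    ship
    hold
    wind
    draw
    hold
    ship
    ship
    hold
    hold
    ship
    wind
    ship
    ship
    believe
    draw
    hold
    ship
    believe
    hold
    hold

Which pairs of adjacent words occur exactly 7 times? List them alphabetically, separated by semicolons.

hold hold; hold ship

Bigram counts meeting the condition (exactly 7 times):
  hold hold: 7
  hold ship: 7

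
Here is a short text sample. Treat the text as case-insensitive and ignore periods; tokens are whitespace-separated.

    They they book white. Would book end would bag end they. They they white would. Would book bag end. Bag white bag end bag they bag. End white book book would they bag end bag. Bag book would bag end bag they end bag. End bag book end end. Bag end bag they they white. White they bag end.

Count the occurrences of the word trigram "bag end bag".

6

Scanning the 57 overlapping trigram windows for "bag end bag":
  position 18–20: bag end bag
  position 22–24: bag end bag
  position 33–35: bag end bag
  position 39–41: bag end bag
  position 44–46: bag end bag
  position 50–52: bag end bag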